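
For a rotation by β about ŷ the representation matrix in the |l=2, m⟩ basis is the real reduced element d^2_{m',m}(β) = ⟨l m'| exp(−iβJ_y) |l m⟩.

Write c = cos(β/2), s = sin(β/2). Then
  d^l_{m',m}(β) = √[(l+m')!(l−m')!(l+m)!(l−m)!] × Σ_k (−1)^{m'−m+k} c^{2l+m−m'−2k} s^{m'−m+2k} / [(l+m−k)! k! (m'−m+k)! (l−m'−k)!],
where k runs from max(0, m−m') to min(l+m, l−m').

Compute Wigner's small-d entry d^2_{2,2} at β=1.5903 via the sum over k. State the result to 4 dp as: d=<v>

d^2_{2,2}(β=1.5903) via Wigner's sum:
With c≡cos(β/2)=0.700178 and s≡sin(β/2)=0.713969, N=[24·1·24·1]^{1/2}=24.000000
k: max(0,(2)−(2))=0 … min(2+(2),2−(2))=0
  k=0: (−1)^0·24.0000/(24)·0.7002^4·0.7140^0 = +0.240344
d^2_{2,2}(1.5903) = +0.240344

d=0.2403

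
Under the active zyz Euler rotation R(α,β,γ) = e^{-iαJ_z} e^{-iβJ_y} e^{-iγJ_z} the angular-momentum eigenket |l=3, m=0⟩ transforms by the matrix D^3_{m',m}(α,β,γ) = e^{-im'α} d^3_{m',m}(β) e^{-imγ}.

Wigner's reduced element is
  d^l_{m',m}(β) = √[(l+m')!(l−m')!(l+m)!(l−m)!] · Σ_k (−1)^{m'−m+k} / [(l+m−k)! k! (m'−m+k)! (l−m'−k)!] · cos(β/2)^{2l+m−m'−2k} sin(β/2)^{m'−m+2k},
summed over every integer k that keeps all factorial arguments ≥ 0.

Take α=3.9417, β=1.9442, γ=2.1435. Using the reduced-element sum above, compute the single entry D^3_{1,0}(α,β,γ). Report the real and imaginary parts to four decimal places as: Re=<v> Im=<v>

First d^3_{1,0}(β=1.9442), then the phase factors e^{-i(1)α} and e^{-i(0)γ}:
Half-angle: c=0.563566, s=0.826071. N=√(24·2·6·6)=41.569219
Admissible k: 0..2 (factorial args all ≥0)
  k=0: (−1)^1·41.5692/(12)·0.5636^5·0.8261^1 = -0.162679
  k=1: (−1)^2·41.5692/(4)·0.5636^3·0.8261^3 = +1.048572
  k=2: (−1)^3·41.5692/(12)·0.5636^1·0.8261^5 = -0.750970
d^3_{1,0}(1.9442) = -0.162679 +1.048572 -0.750970 = +0.134924
Attach z-rotation phases: D = e^{-i(1)(3.9417)}·(+0.134924)·e^{-i(0)(2.1435)} = -0.093992+0.096798i

Re=-0.0940 Im=0.0968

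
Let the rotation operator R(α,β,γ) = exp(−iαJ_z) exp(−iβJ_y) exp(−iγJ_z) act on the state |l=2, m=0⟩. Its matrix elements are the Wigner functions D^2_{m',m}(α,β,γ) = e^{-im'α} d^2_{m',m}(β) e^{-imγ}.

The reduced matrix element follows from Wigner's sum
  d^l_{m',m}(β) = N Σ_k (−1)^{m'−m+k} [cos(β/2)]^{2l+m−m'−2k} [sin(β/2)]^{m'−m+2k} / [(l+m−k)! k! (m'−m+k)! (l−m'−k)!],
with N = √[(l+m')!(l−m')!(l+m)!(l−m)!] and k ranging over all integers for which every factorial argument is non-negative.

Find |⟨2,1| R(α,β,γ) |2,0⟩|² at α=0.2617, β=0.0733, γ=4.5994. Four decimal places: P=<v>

D^2_{1,0}(0.2617,0.0733,4.5994) = e^{-i·1·0.2617}·d^2_{1,0}(0.0733)·e^{-i·0·4.5994}. Compute d first:
Half-angle: c=0.999328, s=0.036642. N=√(6·1·2·2)=4.898979
k: max(0,(0)−(1))=0 … min(2+(0),2−(1))=1
  k=0: (−1)^1·4.8990/(2)·0.9993^3·0.0366^1 = -0.089573
  k=1: (−1)^2·4.8990/(2)·0.9993^1·0.0366^3 = +0.000120
d^2_{1,0}(0.0733) = -0.089573 +0.000120 = -0.089453
|D^2_{1,0}|² = |d^2_{1,0}(β)|² = (-0.089453)² = 0.008002 (the z-rotation phases have unit modulus)

P=0.0080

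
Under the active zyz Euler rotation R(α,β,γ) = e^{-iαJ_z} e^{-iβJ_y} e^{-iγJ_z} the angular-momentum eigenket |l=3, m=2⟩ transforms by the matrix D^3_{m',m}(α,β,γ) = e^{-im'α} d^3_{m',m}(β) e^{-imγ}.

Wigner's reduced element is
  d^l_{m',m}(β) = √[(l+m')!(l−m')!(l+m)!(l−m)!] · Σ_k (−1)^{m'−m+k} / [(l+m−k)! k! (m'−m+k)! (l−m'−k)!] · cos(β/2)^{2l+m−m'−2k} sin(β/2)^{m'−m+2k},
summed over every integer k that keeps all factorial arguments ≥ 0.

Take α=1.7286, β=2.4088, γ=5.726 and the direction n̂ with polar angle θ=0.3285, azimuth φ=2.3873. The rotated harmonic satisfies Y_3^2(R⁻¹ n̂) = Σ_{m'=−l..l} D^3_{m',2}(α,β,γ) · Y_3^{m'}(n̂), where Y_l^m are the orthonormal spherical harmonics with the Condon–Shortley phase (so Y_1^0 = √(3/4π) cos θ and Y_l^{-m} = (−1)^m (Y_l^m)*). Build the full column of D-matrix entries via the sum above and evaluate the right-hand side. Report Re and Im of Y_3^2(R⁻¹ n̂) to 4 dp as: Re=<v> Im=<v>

Re=-0.3120 Im=-0.2339

Need the full column D^3_{m',2} for m'=−3..3 at α=1.7286, β=2.4088, γ=5.726.
cos(β/2)=0.358253, sin(β/2)=0.933624
d^3_{-3,2}: single k=5 term ⇒ +0.622482;  D = +0.622392+0.010573i
d^3_{-2,2}: k∈[4..5] ⇒ +0.487573 -0.662267 = -0.174695;  D = +0.024519+0.172965i
d^3_{-1,2}: k∈[3..4] ⇒ +0.236656 -0.803621 = -0.566965;  D = +0.541873-0.166803i
d^3_{0,2}: k∈[2..3] ⇒ +0.078644 -0.534109 = -0.455465;  D = -0.200743-0.408841i
d^3_{1,2}: k∈[1..2] ⇒ +0.017423 -0.236656 = -0.219233;  D = -0.179161+0.126350i
d^3_{2,2}: k∈[0..1] ⇒ +0.002114 -0.071792 = -0.069678;  D = +0.048607+0.049924i
d^3_{3,2}: single k=0 term ⇒ -0.013496;  D = +0.008070-0.010817i
Y_3^{m'}(θ=0.3285,φ=2.3873) and Σ D·Y over m':
  (+0.6224+0.0106i)·(+0.0089-0.0108i)  (+0.0245+0.1730i)·(+0.0063+0.1005i)  (+0.5419-0.1668i)·(-0.2644-0.2484i)  (-0.2007-0.4088i)·(+0.5226+0.0000i)  (-0.1792+0.1264i)·(+0.2644-0.2484i)  (+0.0486+0.0499i)·(+0.0063-0.1005i)  (+0.0081-0.0108i)·(-0.0089-0.0108i)
Y_3^2(R⁻¹ n̂) = -0.312014-0.233905i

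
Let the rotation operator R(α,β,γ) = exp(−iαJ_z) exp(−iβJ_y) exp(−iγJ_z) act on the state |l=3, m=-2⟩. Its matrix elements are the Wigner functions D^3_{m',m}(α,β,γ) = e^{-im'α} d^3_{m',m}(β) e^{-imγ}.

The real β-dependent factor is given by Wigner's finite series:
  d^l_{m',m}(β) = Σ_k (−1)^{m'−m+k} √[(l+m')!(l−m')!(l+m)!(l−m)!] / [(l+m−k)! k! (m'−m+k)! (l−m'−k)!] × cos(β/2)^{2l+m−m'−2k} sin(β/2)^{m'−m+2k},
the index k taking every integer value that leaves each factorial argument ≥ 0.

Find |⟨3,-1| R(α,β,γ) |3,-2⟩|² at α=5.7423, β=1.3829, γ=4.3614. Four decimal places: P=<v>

D^3_{-1,-2}(5.7423,1.3829,4.3614) = e^{-i·-1·5.7423}·d^3_{-1,-2}(1.3829)·e^{-i·-2·4.3614}. Compute d first:
Half-angle: c=0.770322, s=0.637655. N=√(2·24·1·120)=75.894664
Admissible k: 0..1 (factorial args all ≥0)
  k=0: (−1)^1·75.8947/(24)·0.7703^5·0.6377^1 = -0.546950
  k=1: (−1)^2·75.8947/(12)·0.7703^3·0.6377^3 = +0.749556
d^3_{-1,-2}(1.3829) = -0.546950 +0.749556 = +0.202606
|D^3_{-1,-2}|² = |d^3_{-1,-2}(β)|² = (+0.202606)² = 0.041049 (the z-rotation phases have unit modulus)

P=0.0410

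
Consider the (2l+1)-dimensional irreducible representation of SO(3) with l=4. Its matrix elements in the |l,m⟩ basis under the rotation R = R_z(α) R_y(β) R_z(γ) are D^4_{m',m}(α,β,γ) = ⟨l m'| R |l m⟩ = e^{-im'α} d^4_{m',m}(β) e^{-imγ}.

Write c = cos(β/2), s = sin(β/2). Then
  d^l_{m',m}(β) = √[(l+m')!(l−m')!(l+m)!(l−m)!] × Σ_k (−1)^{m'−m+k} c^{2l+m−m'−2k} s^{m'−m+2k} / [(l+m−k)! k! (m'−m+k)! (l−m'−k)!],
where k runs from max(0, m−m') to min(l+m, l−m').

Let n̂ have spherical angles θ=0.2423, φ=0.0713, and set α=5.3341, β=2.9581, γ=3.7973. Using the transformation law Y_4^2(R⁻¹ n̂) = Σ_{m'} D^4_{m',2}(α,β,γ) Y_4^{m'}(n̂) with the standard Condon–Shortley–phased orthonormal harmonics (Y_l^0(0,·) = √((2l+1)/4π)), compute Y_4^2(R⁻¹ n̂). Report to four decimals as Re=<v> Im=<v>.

Need the full column D^4_{m',2} for m'=−4..4 at α=5.3341, β=2.9581, γ=3.7973.
cos(β/2)=0.091618, sin(β/2)=0.995794
d^4_{-4,2}: single k=6 term ⇒ +0.043307;  D = +0.016679+0.039966i
d^4_{-3,2}: k∈[5..6] ⇒ +0.008452 -0.332836 = -0.324384;  D = +0.170578-0.275913i
d^4_{-2,2}: k∈[4..6] ⇒ +0.001039 -0.098210 +0.966845 = +0.869674;  D = -0.867664+0.059086i
d^4_{-1,2}: k∈[3..5] ⇒ +0.000090 -0.015973 +0.377401 = +0.361518;  D = -0.230037-0.278887i
d^4_{0,2}: k∈[2..4] ⇒ +0.000006 -0.001753 +0.077642 = +0.075895;  D = +0.019466-0.073356i
d^4_{1,2}: k∈[1..3] ⇒ +0.000000 -0.000135 +0.010649 = +0.010514;  D = +0.009831-0.003727i
d^4_{2,2}: k∈[0..2] ⇒ +0.000000 -0.000007 +0.001039 = +0.001032;  D = +0.000860+0.000571i
d^4_{3,2}: k∈[0..1] ⇒ -0.000000 +0.000072 = +0.000071;  D = +0.000002+0.000071i
d^4_{4,2}: single k=0 term ⇒ +0.000003;  D = -0.000002+0.000002i
Y_4^{m'}(θ=0.2423,φ=0.0713) and Σ D·Y over m':
  (+0.0167+0.0400i)·(+0.0014-0.0004i)  (+0.1706-0.2759i)·(+0.0164-0.0036i)  (-0.8677+0.0591i)·(+0.1067-0.0153i)  (-0.2300-0.2789i)·(+0.3954-0.0282i)  (+0.0195-0.0734i)·(+0.6150+0.0000i)  (+0.0098-0.0037i)·(-0.3954-0.0282i)  (+0.0009+0.0006i)·(+0.1067+0.0153i)  (+0.0000+0.0001i)·(-0.0164-0.0036i)  (-0.0000+0.0000i)·(+0.0014+0.0004i)
Y_4^2(R⁻¹ n̂) = -0.180578-0.133097i

Re=-0.1806 Im=-0.1331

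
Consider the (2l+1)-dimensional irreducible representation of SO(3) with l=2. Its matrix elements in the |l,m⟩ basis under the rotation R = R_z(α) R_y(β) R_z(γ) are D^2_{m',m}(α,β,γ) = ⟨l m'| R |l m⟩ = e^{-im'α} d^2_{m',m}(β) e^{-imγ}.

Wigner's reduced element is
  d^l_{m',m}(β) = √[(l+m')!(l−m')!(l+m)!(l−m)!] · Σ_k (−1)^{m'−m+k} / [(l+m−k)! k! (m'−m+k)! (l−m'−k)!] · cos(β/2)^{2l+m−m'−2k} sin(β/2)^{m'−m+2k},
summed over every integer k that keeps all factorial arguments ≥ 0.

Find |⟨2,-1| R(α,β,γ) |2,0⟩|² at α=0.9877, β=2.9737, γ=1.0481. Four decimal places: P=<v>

First d^2_{-1,0}(β=2.9737), then the phase factors e^{-i(-1)α} and e^{-i(0)γ}:
With c≡cos(β/2)=0.083848 and s≡sin(β/2)=0.996479, N=[1·6·2·2]^{1/2}=4.898979
The bounds max(0,m−m')=1 and min(l+m,l−m')=2 give 2 terms
  k=1: (−1)^0·4.8990/(2)·0.0838^3·0.9965^1 = +0.001439
  k=2: (−1)^1·4.8990/(2)·0.0838^1·0.9965^3 = -0.203222
d^2_{-1,0}(2.9737) = +0.001439 -0.203222 = -0.201783
|D^2_{-1,0}|² = |d^2_{-1,0}(β)|² = (-0.201783)² = 0.040716 (the z-rotation phases have unit modulus)

P=0.0407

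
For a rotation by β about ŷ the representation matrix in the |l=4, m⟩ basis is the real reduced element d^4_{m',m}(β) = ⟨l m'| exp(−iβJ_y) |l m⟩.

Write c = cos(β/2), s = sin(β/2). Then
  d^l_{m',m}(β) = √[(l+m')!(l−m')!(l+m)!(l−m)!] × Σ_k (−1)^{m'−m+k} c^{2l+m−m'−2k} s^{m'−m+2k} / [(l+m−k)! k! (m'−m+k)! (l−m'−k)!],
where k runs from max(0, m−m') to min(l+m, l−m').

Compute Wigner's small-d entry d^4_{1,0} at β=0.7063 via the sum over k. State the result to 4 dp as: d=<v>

d^4_{1,0}(β=0.7063) via Wigner's sum:
c=cos(0.7063/2)=0.938288, s=sin(0.7063/2)=0.345855; N=√[120·6·24·24]=643.987578
k∈{0,1,2,3} keeps every argument non-negative
  k=0: (−1)^1·643.9876/(144)·0.9383^7·0.3459^1 = -0.990289
  k=1: (−1)^2·643.9876/(24)·0.9383^5·0.3459^3 = +0.807290
  k=2: (−1)^3·643.9876/(24)·0.9383^3·0.3459^5 = -0.109685
  k=3: (−1)^4·643.9876/(144)·0.9383^1·0.3459^7 = +0.002484
d^4_{1,0}(0.7063) = -0.990289 +0.807290 -0.109685 +0.002484 = -0.290200

d=-0.2902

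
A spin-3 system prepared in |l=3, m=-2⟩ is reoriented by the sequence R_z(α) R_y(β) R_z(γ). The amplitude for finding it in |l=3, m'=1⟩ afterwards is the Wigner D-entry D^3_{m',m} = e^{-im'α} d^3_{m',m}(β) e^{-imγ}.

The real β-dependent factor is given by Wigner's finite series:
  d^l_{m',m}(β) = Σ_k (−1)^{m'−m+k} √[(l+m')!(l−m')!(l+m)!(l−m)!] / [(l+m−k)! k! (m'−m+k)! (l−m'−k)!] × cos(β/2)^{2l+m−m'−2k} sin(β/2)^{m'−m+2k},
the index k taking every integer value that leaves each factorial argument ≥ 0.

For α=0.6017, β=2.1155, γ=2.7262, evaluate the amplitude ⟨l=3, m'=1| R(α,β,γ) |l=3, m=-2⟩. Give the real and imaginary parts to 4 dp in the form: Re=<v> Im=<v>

Split into d^3_{1,-2}(β=2.1155) × two z-phases.
Half-angle: c=0.490834, s=0.871253. N=√(24·2·1·120)=75.894664
k∈{0,1} keeps every argument non-negative
  k=0: (−1)^3·75.8947/(12)·0.4908^3·0.8713^3 = -0.494614
  k=1: (−1)^4·75.8947/(24)·0.4908^1·0.8713^5 = +0.779214
d^3_{1,-2}(2.1155) = -0.494614 +0.779214 = +0.284600
Attach z-rotation phases: D = e^{-i(1)(0.6017)}·(+0.284600)·e^{-i(-2)(2.7262)} = +0.039238-0.281882i

Re=0.0392 Im=-0.2819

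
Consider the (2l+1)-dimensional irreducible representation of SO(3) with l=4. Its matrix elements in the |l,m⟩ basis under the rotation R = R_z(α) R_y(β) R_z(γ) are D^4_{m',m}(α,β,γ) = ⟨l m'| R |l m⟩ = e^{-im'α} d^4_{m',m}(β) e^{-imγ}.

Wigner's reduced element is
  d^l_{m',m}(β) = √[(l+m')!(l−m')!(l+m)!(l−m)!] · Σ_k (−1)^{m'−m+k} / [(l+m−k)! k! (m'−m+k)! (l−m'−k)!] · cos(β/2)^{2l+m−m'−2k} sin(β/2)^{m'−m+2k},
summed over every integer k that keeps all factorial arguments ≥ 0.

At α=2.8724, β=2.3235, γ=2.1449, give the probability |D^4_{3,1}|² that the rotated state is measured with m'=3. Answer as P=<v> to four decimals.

P=0.0433

Split into d^4_{3,1}(β=2.3235) × two z-phases.
Half-angle: c=0.397735, s=0.917501. N=√(5040·1·120·6)=1904.940944
k∈{0,1} keeps every argument non-negative
  k=0: (−1)^2·1904.9409/(240)·0.3977^6·0.9175^2 = +0.026451
  k=1: (−1)^3·1904.9409/(144)·0.3977^4·0.9175^4 = -0.234594
d^4_{3,1}(2.3235) = +0.026451 -0.234594 = -0.208143
|D^4_{3,1}|² = |d^4_{3,1}(β)|² = (-0.208143)² = 0.043324 (the z-rotation phases have unit modulus)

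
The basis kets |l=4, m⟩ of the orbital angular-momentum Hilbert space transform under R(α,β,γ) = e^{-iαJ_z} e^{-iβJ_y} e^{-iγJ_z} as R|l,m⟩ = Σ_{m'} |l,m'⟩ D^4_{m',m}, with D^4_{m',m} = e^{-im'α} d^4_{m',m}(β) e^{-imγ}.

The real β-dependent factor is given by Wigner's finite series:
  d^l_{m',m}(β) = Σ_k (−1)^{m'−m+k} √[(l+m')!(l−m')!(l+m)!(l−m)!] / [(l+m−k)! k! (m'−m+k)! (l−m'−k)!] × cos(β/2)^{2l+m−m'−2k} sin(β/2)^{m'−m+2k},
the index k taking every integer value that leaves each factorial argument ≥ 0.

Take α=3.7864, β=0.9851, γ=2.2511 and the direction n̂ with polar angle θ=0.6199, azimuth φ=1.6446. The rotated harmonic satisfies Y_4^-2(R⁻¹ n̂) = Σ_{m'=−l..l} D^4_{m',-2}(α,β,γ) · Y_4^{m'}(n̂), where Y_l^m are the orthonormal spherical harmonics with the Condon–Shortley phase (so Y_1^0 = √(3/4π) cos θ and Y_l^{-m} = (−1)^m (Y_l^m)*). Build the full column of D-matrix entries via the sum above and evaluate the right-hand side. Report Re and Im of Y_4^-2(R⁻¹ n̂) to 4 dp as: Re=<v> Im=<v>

Need the full column D^4_{m',-2} for m'=−4..4 at α=3.7864, β=0.9851, γ=2.2511.
cos(β/2)=0.881130, sin(β/2)=0.472874
d^4_{-4,-2}: single k=2 term ⇒ +0.553745;  D = +0.386495+0.396555i
d^4_{-3,-2}: k∈[1..2] ⇒ +0.729607 -0.630409 = +0.099199;  D = -0.098034-0.015161i
d^4_{-2,-2}: k∈[0..2] ⇒ +0.363345 -1.255776 +0.452099 = -0.440332;  D = -0.388235+0.207764i
d^4_{-1,-2}: k∈[0..2] ⇒ -0.827297 +1.191360 -0.228751 = +0.135312;  D = -0.056975+0.122732i
d^4_{0,-2}: k∈[0..2] ⇒ +0.992778 -0.762487 +0.082352 = +0.312643;  D = -0.065231-0.305763i
d^4_{1,-2}: k∈[0..2] ⇒ -0.794240 +0.343127 -0.019765 = -0.470878;  D = -0.355310-0.309000i
d^4_{2,-2}: k∈[0..2] ⇒ +0.452099 -0.104168 +0.002500 = +0.350431;  D = -0.349549-0.024857i
d^4_{3,-2}: k∈[0..1] ⇒ -0.181566 +0.017431 = -0.164135;  D = -0.137846+0.089099i
d^4_{4,-2}: single k=0 term ⇒ +0.045934;  D = -0.015844+0.043115i
Y_4^{m'}(θ=0.6199,φ=1.6446) and Σ D·Y over m':
  (+0.3865+0.3966i)·(+0.0482-0.0147i)  (-0.0980-0.0152i)·(+0.0439+0.1949i)  (-0.3882+0.2078i)·(-0.4062+0.0604i)  (-0.0570+0.1227i)·(-0.0270-0.3653i)  (-0.0652-0.3058i)·(-0.1601+0.0000i)  (-0.3553-0.3090i)·(+0.0270-0.3653i)  (-0.3495-0.0249i)·(-0.4062-0.0604i)  (-0.1378+0.0891i)·(-0.0439+0.1949i)  (-0.0158+0.0431i)·(+0.0482+0.0147i)
Y_4^-2(R⁻¹ n̂) = +0.230387+0.076025i

Re=0.2304 Im=0.0760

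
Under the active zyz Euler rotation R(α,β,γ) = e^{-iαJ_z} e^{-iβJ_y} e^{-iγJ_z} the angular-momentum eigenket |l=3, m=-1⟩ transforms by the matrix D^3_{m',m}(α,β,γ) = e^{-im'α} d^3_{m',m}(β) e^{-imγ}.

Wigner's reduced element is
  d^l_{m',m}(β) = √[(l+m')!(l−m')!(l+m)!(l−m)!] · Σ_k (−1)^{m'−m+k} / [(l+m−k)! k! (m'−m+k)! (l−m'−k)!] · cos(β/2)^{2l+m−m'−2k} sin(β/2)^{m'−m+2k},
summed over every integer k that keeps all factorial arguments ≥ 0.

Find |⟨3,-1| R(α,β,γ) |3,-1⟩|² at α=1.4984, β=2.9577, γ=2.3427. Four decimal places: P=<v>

Split into d^3_{-1,-1}(β=2.9577) × two z-phases.
Half-angle: c=0.091817, s=0.995776. N=√(2·24·2·24)=48.000000
k: max(0,(-1)−(-1))=0 … min(3+(-1),3−(-1))=2
  k=0: (−1)^0·48.0000/(48)·0.0918^6·0.9958^0 = +0.000001
  k=1: (−1)^1·48.0000/(6)·0.0918^4·0.9958^2 = -0.000564
  k=2: (−1)^2·48.0000/(8)·0.0918^2·0.9958^4 = +0.049733
d^3_{-1,-1}(2.9577) = +0.000001 -0.000564 +0.049733 = +0.049170
|D^3_{-1,-1}|² = |d^3_{-1,-1}(β)|² = (+0.049170)² = 0.002418 (the z-rotation phases have unit modulus)

P=0.0024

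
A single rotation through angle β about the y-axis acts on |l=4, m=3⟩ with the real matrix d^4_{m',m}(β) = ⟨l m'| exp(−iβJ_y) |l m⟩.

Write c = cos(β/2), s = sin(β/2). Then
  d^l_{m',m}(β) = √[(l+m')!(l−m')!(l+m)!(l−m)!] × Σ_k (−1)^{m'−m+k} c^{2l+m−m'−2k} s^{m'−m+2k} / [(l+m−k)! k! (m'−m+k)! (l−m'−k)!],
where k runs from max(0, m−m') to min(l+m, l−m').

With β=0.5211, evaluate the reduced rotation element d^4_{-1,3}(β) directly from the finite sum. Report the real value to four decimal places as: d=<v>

d^4_{-1,3}(β=0.5211) via Wigner's sum:
With c≡cos(β/2)=0.966248 and s≡sin(β/2)=0.257612, N=[6·120·5040·1]^{1/2}=1904.940944
The bounds max(0,m−m')=4 and min(l+m,l−m')=5 give 2 terms
  k=4: (−1)^0·1904.9409/(144)·0.9662^4·0.2576^4 = +0.050785
  k=5: (−1)^1·1904.9409/(240)·0.9662^2·0.2576^6 = -0.002166
d^4_{-1,3}(0.5211) = +0.050785 -0.002166 = +0.048619

d=0.0486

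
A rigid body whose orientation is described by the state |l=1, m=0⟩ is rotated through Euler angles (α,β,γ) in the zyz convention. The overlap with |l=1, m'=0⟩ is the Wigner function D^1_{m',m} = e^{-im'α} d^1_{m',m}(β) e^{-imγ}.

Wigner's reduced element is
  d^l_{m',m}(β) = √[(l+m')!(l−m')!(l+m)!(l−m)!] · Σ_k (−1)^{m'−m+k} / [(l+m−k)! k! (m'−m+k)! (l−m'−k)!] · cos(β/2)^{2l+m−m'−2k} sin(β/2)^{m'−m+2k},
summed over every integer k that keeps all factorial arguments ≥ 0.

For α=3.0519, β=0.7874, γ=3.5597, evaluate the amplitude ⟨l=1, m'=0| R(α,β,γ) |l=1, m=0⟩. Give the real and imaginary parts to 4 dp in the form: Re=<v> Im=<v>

Re=0.7057 Im=0.0000

First d^1_{0,0}(β=0.7874), then the phase factors e^{-i(0)α} and e^{-i(0)γ}:
Half-angle: c=0.923496, s=0.383608. N=√(1·1·1·1)=1.000000
k: max(0,(0)−(0))=0 … min(1+(0),1−(0))=1
  k=0: (−1)^0·1.0000/(1)·0.9235^2·0.3836^0 = +0.852845
  k=1: (−1)^1·1.0000/(1)·0.9235^0·0.3836^2 = -0.147155
d^1_{0,0}(0.7874) = +0.852845 -0.147155 = +0.705690
D = (+1.000000+0.000000i)·(+0.705690)·(+1.000000+0.000000i) = +0.705690+0.000000i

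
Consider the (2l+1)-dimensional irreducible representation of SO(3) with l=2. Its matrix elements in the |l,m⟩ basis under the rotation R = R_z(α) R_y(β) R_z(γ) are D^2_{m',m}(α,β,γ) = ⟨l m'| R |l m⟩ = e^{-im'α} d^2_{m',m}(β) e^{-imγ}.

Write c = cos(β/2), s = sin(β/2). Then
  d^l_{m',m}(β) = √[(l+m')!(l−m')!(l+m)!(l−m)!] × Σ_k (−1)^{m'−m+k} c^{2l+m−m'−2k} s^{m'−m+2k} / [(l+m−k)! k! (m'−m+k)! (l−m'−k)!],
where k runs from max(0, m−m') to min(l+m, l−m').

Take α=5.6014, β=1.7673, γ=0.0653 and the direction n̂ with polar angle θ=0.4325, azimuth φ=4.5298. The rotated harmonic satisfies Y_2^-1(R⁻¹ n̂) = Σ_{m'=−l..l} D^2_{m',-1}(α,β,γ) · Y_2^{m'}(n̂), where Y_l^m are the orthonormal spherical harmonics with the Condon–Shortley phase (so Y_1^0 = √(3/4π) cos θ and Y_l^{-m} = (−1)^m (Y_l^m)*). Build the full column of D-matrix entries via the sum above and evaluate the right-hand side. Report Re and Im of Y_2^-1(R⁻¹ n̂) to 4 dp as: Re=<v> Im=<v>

Need the full column D^2_{m',-1} for m'=−2..2 at α=5.6014, β=1.7673, γ=0.0653.
cos(β/2)=0.634334, sin(β/2)=0.773059
d^2_{-2,-1}: single k=1 term ⇒ +0.394636;  D = +0.106222-0.380071i
d^2_{-1,-1}: k∈[0..1] ⇒ +0.161909 -0.721411 = -0.559502;  D = -0.456506+0.323488i
d^2_{0,-1}: k∈[0..1] ⇒ -0.483328 +0.717847 = +0.234519;  D = +0.234019+0.015303i
d^2_{1,-1}: k∈[0..1] ⇒ +0.721411 -0.357151 = +0.364260;  D = +0.267248+0.247516i
d^2_{2,-1}: single k=0 term ⇒ -0.586120;  D = -0.082906-0.580226i
Y_2^{m'}(θ=0.4325,φ=4.5298) and Σ D·Y over m':
  (+0.1062-0.3801i)·(-0.0634-0.0242i)  (-0.4565+0.3235i)·(-0.0534+0.2891i)  (+0.2340+0.0153i)·(+0.4646+0.0000i)  (+0.2672+0.2475i)·(+0.0534+0.2891i)  (-0.0829-0.5802i)·(-0.0634+0.0242i)
Y_2^-1(R⁻¹ n̂) = -0.014356+0.004624i

Re=-0.0144 Im=0.0046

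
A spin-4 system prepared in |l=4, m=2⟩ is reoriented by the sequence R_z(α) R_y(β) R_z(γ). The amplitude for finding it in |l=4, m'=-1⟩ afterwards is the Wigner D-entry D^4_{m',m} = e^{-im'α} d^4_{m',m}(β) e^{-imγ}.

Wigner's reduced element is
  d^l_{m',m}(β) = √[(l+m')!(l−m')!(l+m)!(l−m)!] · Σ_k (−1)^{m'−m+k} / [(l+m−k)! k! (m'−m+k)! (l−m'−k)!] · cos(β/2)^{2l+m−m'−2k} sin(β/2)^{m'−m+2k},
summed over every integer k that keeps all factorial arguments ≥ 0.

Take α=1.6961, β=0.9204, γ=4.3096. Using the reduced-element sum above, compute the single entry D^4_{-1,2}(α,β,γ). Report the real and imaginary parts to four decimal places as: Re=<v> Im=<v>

First d^4_{-1,2}(β=0.9204), then the phase factors e^{-i(-1)α} and e^{-i(2)γ}:
With c≡cos(β/2)=0.895964 and s≡sin(β/2)=0.444127, N=[6·120·720·2]^{1/2}=1018.233765
k: max(0,(2)−(-1))=3 … min(4+(2),4−(-1))=5
  k=3: (−1)^0·1018.2338/(72)·0.8960^5·0.4441^3 = +0.715302
  k=4: (−1)^1·1018.2338/(48)·0.8960^3·0.4441^5 = -0.263642
  k=5: (−1)^2·1018.2338/(240)·0.8960^1·0.4441^7 = +0.012956
d^4_{-1,2}(0.9204) = +0.715302 -0.263642 +0.012956 = +0.464616
Phases: e^{-i·(-1)·1.6961}=-0.124976+0.992160i, e^{-i·(2)·4.3096}=-0.692695-0.721231i ⇒ D=+0.372690-0.277435i

Re=0.3727 Im=-0.2774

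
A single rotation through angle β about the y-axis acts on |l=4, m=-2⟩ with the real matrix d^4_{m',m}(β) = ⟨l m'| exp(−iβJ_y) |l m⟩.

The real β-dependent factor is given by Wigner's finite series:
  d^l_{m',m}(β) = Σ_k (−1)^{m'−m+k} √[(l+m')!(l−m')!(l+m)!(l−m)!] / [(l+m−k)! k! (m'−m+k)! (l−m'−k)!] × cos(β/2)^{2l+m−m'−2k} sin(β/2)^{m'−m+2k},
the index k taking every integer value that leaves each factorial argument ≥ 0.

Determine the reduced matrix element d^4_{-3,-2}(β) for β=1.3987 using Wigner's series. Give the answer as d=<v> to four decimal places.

d=-0.4156

d^4_{-3,-2}(β=1.3987) via Wigner's sum:
Half-angle: c=0.765261, s=0.643720. N=√(1·5040·2·720)=2693.993318
Admissible k: 1..2 (factorial args all ≥0)
  k=1: (−1)^0·2693.9933/(720)·0.7653^7·0.6437^1 = +0.370192
  k=2: (−1)^1·2693.9933/(240)·0.7653^5·0.6437^3 = -0.785822
d^4_{-3,-2}(1.3987) = +0.370192 -0.785822 = -0.415630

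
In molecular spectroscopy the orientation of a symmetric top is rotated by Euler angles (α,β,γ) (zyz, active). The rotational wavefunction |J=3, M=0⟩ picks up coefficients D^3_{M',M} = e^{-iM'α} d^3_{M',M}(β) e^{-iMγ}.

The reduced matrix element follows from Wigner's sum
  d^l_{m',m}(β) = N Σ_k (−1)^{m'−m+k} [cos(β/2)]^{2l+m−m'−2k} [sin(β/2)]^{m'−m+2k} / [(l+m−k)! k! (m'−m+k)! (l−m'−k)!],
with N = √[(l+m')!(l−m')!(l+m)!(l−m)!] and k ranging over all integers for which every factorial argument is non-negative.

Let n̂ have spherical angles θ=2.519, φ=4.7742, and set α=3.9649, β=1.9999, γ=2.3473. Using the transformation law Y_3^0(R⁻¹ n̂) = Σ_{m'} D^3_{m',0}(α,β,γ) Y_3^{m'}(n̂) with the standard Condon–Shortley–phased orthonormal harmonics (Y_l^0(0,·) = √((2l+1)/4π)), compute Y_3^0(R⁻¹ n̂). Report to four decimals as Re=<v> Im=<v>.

Need the full column D^3_{m',0} for m'=−3..3 at α=3.9649, β=1.9999, γ=2.3473.
cos(β/2)=0.540344, sin(β/2)=0.841444
d^3_{-3,0}: single k=3 term ⇒ +0.420342;  D = +0.329036-0.261576i
d^3_{-2,0}: k∈[2..3] ⇒ +0.330593 -0.801683 = -0.471090;  D = +0.035683-0.469737i
d^3_{-1,0}: k∈[1..3] ⇒ +0.134267 -0.976786 +0.789564 = -0.052955;  D = +0.035999+0.038837i
d^3_{0,0}: k∈[0..3] ⇒ +0.024890 -0.543220 +1.317300 -0.354937 = +0.444033;  D = +0.444033+0.000000i
d^3_{1,0}: k∈[0..2] ⇒ -0.134267 +0.976786 -0.789564 = +0.052955;  D = -0.035999+0.038837i
d^3_{2,0}: k∈[0..1] ⇒ +0.330593 -0.801683 = -0.471090;  D = +0.035683+0.469737i
d^3_{3,0}: single k=0 term ⇒ -0.420342;  D = -0.329036-0.261576i
Y_3^{m'}(θ=2.519,φ=4.7742) and Σ D·Y over m':
  (+0.3290-0.2616i)·(-0.0153-0.0813i)  (+0.0357-0.4697i)·(+0.2802-0.0348i)  (+0.0360+0.0388i)·(+0.0268+0.4326i)  (+0.4440+0.0000i)·(-0.0909+0.0000i)  (-0.0360+0.0388i)·(-0.0268+0.4326i)  (+0.0357+0.4697i)·(+0.2802+0.0348i)  (-0.3290-0.2616i)·(+0.0153-0.0813i)
Y_3^0(R⁻¹ n̂) = -0.137309+0.000000i

Re=-0.1373 Im=0.0000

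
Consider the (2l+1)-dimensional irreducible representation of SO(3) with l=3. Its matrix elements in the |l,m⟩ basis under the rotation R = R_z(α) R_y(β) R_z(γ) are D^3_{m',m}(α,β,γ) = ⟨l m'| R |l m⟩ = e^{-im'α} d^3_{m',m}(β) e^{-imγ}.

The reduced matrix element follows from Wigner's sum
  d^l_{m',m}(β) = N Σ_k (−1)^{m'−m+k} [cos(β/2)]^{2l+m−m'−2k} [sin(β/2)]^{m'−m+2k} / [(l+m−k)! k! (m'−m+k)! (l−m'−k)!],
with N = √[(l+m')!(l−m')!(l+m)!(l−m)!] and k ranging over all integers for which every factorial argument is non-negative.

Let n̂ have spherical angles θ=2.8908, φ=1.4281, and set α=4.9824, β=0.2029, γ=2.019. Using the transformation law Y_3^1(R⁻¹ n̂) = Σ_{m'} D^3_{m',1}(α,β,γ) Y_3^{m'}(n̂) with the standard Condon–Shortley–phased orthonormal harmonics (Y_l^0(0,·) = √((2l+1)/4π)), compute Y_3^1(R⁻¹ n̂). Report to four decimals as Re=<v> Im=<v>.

Re=-0.1296 Im=0.0234

Need the full column D^3_{m',1} for m'=−3..3 at α=4.9824, β=0.2029, γ=2.019.
cos(β/2)=0.994858, sin(β/2)=0.101276
d^3_{-3,1}: single k=4 term ⇒ +0.000403;  D = +0.000377+0.000143i
d^3_{-2,1}: k∈[3..4] ⇒ +0.006469 -0.000034 = +0.006435;  D = -0.000590+0.006408i
d^3_{-1,1}: k∈[2..4] ⇒ +0.060285 -0.000833 +0.000001 = +0.059453;  D = -0.058512+0.010538i
d^3_{0,1}: k∈[1..3] ⇒ +0.341904 -0.010630 +0.000037 = +0.331311;  D = -0.143573-0.298586i
d^3_{1,1}: k∈[0..2] ⇒ +0.969544 -0.080380 +0.000625 = +0.889789;  D = +0.669995-0.585518i
d^3_{2,1}: k∈[0..1] ⇒ -0.312114 +0.006469 = -0.305645;  D = -0.255229-0.168157i
d^3_{3,1}: single k=0 term ⇒ +0.038914;  D = -0.011966+0.037028i
Y_3^{m'}(θ=2.8908,φ=1.4281) and Σ D·Y over m':
  (+0.0004+0.0001i)·(-0.0026+0.0058i)  (-0.0006+0.0064i)·(+0.0585+0.0172i)  (-0.0585+0.0105i)·(+0.0421-0.2931i)  (-0.1436-0.2986i)·(-0.6117+0.0000i)  (+0.6700-0.5855i)·(-0.0421-0.2931i)  (-0.2552-0.1682i)·(+0.0585-0.0172i)  (-0.0120+0.0370i)·(+0.0026+0.0058i)
Y_3^1(R⁻¹ n̂) = -0.129602+0.023447i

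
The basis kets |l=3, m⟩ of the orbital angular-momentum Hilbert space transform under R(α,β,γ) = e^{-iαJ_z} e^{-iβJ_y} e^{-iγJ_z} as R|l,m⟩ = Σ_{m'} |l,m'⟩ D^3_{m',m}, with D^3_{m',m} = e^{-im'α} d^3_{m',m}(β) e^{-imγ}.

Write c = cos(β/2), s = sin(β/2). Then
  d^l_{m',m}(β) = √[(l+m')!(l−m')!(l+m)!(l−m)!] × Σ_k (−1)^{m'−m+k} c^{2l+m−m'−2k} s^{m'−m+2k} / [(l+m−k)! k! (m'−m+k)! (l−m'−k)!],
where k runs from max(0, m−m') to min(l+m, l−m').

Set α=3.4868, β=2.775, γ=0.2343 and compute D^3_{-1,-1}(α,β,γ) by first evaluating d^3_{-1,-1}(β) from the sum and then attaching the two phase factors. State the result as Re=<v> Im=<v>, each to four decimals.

First d^3_{-1,-1}(β=2.775), then the phase factors e^{-i(-1)α} and e^{-i(-1)γ}:
With c≡cos(β/2)=0.182272 and s≡sin(β/2)=0.983248, N=[2·24·2·24]^{1/2}=48.000000
k: max(0,(-1)−(-1))=0 … min(3+(-1),3−(-1))=2
  k=0: (−1)^0·48.0000/(48)·0.1823^6·0.9832^0 = +0.000037
  k=1: (−1)^1·48.0000/(6)·0.1823^4·0.9832^2 = -0.008537
  k=2: (−1)^2·48.0000/(8)·0.1823^2·0.9832^4 = +0.186313
d^3_{-1,-1}(2.775) = +0.000037 -0.008537 +0.186313 = +0.177813
Attach z-rotation phases: D = e^{-i(-1)(3.4868)}·(+0.177813)·e^{-i(-1)(0.2343)} = -0.148782-0.097372i

Re=-0.1488 Im=-0.0974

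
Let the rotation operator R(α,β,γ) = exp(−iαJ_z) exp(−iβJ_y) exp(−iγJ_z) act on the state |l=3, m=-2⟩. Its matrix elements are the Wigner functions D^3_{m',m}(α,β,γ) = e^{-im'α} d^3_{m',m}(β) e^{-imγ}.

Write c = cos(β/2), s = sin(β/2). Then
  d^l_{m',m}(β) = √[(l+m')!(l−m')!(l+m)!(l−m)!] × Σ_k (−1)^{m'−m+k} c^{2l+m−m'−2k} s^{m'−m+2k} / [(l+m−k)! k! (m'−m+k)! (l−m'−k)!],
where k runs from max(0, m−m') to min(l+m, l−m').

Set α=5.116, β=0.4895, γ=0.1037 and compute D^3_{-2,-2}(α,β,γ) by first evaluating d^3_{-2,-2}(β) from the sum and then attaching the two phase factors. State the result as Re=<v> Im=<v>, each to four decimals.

Re=-0.3030 Im=-0.4874

Split into d^3_{-2,-2}(β=0.4895) × two z-phases.
c=cos(0.4895/2)=0.970198, s=sin(0.4895/2)=0.242314; N=√[1·120·1·120]=120.000000
k∈{0,1} keeps every argument non-negative
  k=0: (−1)^0·120.0000/(120)·0.9702^6·0.2423^0 = +0.833992
  k=1: (−1)^1·120.0000/(24)·0.9702^4·0.2423^2 = -0.260116
d^3_{-2,-2}(0.4895) = +0.833992 -0.260116 = +0.573876
Phases: e^{-i·(-2)·5.116}=-0.691508-0.722369i, e^{-i·(-2)·0.1037}=+0.978570+0.205916i ⇒ D=-0.302973-0.487382i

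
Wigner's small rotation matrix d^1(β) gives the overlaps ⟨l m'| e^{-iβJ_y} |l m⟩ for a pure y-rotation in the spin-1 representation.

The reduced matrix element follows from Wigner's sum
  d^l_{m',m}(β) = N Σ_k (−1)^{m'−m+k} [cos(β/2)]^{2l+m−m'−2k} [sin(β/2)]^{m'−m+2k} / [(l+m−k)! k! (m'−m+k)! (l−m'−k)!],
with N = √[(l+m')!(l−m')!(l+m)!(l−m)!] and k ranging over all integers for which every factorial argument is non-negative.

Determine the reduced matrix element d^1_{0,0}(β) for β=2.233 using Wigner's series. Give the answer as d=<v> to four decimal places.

d=-0.6149

d^1_{0,0}(β=2.233) via Wigner's sum:
With c≡cos(β/2)=0.438830 and s≡sin(β/2)=0.898570, N=[1·1·1·1]^{1/2}=1.000000
k: max(0,(0)−(0))=0 … min(1+(0),1−(0))=1
  k=0: (−1)^0·1.0000/(1)·0.4388^2·0.8986^0 = +0.192572
  k=1: (−1)^1·1.0000/(1)·0.4388^0·0.8986^2 = -0.807428
d^1_{0,0}(2.233) = +0.192572 -0.807428 = -0.614856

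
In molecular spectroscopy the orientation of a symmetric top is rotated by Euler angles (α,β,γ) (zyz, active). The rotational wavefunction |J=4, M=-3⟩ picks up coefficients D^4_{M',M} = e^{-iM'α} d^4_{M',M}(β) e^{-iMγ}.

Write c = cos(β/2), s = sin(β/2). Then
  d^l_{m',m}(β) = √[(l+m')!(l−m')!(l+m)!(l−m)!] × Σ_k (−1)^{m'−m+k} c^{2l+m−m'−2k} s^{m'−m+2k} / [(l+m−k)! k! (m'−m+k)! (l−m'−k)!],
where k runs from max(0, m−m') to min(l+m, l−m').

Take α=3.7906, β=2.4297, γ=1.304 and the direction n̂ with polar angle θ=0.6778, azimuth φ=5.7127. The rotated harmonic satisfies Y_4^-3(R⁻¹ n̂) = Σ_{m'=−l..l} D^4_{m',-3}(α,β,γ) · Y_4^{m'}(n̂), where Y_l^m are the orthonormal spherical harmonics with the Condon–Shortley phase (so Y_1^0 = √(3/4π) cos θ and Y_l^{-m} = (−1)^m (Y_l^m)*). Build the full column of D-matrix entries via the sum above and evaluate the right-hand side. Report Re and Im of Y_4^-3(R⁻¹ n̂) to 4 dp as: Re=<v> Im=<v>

Re=0.2130 Im=0.1982

Need the full column D^4_{m',-3} for m'=−4..4 at α=3.7906, β=2.4297, γ=1.304.
cos(β/2)=0.348478, sin(β/2)=0.937317
d^4_{-4,-3}: single k=1 term ⇒ +0.001654;  D = +0.001613+0.000369i
d^4_{-3,-3}: k∈[0..1] ⇒ +0.000217 -0.011013 = -0.010796;  D = +0.009839-0.004443i
d^4_{-2,-3}: k∈[0..1] ⇒ -0.002189 +0.047503 = +0.045314;  D = +0.021630-0.039818i
d^4_{-1,-3}: k∈[0..1] ⇒ +0.012488 -0.150579 = -0.138091;  D = -0.020825-0.136512i
d^4_{0,-3}: k∈[0..1] ⇒ -0.050072 +0.362261 = +0.312188;  D = -0.224035-0.217417i
d^4_{1,-3}: k∈[0..1] ⇒ +0.150579 -0.653641 = -0.503062;  D = -0.499359-0.060922i
d^4_{2,-3}: k∈[0..1] ⇒ -0.343671 +0.828790 = +0.485120;  D = -0.419150+0.244242i
d^4_{3,-3}: k∈[0..1] ⇒ +0.576457 -0.595789 = -0.019332;  D = -0.007424+0.017849i
d^4_{4,-3}: single k=0 term ⇒ -0.626507;  D = -0.157928-0.606275i
Y_4^{m'}(θ=0.6778,φ=5.7127) and Σ D·Y over m':
  (+0.0016+0.0004i)·(-0.0447+0.0518i)  (+0.0098-0.0044i)·(-0.0337+0.2380i)  (+0.0216-0.0398i)·(+0.1780+0.3883i)  (-0.0208-0.1365i)·(+0.2426+0.1557i)  (-0.2240-0.2174i)·(-0.2451+0.0000i)  (-0.4994-0.0609i)·(-0.2426+0.1557i)  (-0.4192+0.2442i)·(+0.1780-0.3883i)  (-0.0074+0.0178i)·(+0.0337+0.2380i)  (-0.1579-0.6063i)·(-0.0447-0.0518i)
Y_4^-3(R⁻¹ n̂) = +0.213048+0.198191i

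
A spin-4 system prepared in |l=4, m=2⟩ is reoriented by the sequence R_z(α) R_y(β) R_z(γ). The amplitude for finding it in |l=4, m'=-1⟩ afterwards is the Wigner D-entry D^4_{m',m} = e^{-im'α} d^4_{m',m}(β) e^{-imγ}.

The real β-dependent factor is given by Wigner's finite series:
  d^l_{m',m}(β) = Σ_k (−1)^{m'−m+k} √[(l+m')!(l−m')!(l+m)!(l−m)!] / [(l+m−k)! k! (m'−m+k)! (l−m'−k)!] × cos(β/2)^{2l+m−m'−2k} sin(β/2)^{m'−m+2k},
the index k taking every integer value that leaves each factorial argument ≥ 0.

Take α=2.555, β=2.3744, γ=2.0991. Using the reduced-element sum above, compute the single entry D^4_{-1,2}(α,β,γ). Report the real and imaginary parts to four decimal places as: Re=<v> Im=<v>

First d^4_{-1,2}(β=2.3744), then the phase factors e^{-i(-1)α} and e^{-i(2)γ}:
With c≡cos(β/2)=0.374258 and s≡sin(β/2)=0.927325, N=[6·120·720·2]^{1/2}=1018.233765
The bounds max(0,m−m')=3 and min(l+m,l−m')=5 give 3 terms
  k=3: (−1)^0·1018.2338/(72)·0.3743^5·0.9273^3 = +0.082807
  k=4: (−1)^1·1018.2338/(48)·0.3743^3·0.9273^5 = -0.762567
  k=5: (−1)^2·1018.2338/(240)·0.3743^1·0.9273^7 = +0.936332
d^4_{-1,2}(2.3744) = +0.082807 -0.762567 +0.936332 = +0.256572
Phases: e^{-i·(-1)·2.555}=-0.832832+0.553526i, e^{-i·(2)·2.0991}=-0.491829+0.870692i ⇒ D=-0.018560-0.255899i

Re=-0.0186 Im=-0.2559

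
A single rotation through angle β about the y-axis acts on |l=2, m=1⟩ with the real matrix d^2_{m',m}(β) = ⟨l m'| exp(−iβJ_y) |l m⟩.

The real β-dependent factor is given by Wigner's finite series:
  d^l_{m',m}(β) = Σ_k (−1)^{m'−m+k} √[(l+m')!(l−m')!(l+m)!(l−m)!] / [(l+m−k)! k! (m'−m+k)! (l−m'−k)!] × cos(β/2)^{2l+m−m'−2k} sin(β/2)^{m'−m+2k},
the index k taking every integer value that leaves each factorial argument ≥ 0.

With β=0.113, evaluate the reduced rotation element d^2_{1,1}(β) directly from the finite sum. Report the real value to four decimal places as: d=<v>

d=0.9841

d^2_{1,1}(β=0.113) via Wigner's sum:
With c≡cos(β/2)=0.998404 and s≡sin(β/2)=0.056470, N=[6·1·6·1]^{1/2}=6.000000
Admissible k: 0..1 (factorial args all ≥0)
  k=0: (−1)^0·6.0000/(6)·0.9984^4·0.0565^0 = +0.993632
  k=1: (−1)^1·6.0000/(2)·0.9984^2·0.0565^2 = -0.009536
d^2_{1,1}(0.113) = +0.993632 -0.009536 = +0.984096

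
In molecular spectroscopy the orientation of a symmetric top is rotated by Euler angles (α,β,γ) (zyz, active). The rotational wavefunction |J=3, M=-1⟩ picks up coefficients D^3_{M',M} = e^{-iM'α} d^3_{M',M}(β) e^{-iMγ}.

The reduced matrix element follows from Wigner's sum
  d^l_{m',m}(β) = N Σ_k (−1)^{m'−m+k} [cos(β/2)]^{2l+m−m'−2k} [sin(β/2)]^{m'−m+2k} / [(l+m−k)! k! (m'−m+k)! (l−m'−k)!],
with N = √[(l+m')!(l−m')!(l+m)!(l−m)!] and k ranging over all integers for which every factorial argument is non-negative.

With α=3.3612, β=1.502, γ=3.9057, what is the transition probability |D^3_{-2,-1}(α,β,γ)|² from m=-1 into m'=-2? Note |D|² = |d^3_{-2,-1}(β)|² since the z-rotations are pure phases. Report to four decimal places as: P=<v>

P=0.1119

Split into d^3_{-2,-1}(β=1.502) × two z-phases.
c=cos(1.502/2)=0.731007, s=sin(1.502/2)=0.682370; N=√[1·120·2·24]=75.894664
Admissible k: 1..2 (factorial args all ≥0)
  k=1: (−1)^0·75.8947/(24)·0.7310^5·0.6824^1 = +0.450430
  k=2: (−1)^1·75.8947/(12)·0.7310^3·0.6824^3 = -0.784972
d^3_{-2,-1}(1.502) = +0.450430 -0.784972 = -0.334542
|D^3_{-2,-1}|² = |d^3_{-2,-1}(β)|² = (-0.334542)² = 0.111919 (the z-rotation phases have unit modulus)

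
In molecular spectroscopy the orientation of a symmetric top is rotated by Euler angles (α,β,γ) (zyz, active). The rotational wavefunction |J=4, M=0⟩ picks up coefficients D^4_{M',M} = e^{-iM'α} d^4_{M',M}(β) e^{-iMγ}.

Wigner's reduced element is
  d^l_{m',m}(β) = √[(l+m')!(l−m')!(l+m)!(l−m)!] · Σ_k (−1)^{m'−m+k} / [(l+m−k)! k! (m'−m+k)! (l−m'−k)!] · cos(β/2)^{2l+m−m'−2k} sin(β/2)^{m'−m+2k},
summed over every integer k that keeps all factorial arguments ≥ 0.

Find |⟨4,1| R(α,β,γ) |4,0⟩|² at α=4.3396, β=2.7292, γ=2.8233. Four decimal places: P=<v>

Split into d^4_{1,0}(β=2.7292) × two z-phases.
With c≡cos(β/2)=0.204738 and s≡sin(β/2)=0.978817, N=[120·6·24·24]^{1/2}=643.987578
Admissible k: 0..3 (factorial args all ≥0)
  k=0: (−1)^1·643.9876/(144)·0.2047^7·0.9788^1 = -0.000066
  k=1: (−1)^2·643.9876/(24)·0.2047^5·0.9788^3 = +0.009052
  k=2: (−1)^3·643.9876/(24)·0.2047^3·0.9788^5 = -0.206905
  k=3: (−1)^4·643.9876/(144)·0.2047^1·0.9788^7 = +0.788177
d^4_{1,0}(2.7292) = -0.000066 +0.009052 -0.206905 +0.788177 = +0.590259
|D^4_{1,0}|² = |d^4_{1,0}(β)|² = (+0.590259)² = 0.348405 (the z-rotation phases have unit modulus)

P=0.3484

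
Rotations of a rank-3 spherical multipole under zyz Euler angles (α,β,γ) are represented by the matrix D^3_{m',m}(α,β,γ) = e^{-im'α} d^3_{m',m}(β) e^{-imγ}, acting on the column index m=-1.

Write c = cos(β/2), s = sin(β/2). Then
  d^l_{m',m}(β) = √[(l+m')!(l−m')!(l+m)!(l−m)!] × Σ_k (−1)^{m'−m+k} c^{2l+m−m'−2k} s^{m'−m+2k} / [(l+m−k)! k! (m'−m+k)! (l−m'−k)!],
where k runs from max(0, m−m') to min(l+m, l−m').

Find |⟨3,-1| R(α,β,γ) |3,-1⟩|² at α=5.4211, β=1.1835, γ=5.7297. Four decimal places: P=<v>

D^3_{-1,-1}(5.4211,1.1835,5.7297) = e^{-i·-1·5.4211}·d^3_{-1,-1}(1.1835)·e^{-i·-1·5.7297}. Compute d first:
With c≡cos(β/2)=0.829966 and s≡sin(β/2)=0.557814, N=[2·24·2·24]^{1/2}=48.000000
k∈{0,1,2} keeps every argument non-negative
  k=0: (−1)^0·48.0000/(48)·0.8300^6·0.5578^0 = +0.326859
  k=1: (−1)^1·48.0000/(6)·0.8300^4·0.5578^2 = -1.181164
  k=2: (−1)^2·48.0000/(8)·0.8300^2·0.5578^4 = +0.400157
d^3_{-1,-1}(1.1835) = +0.326859 -1.181164 +0.400157 = -0.454147
|D^3_{-1,-1}|² = |d^3_{-1,-1}(β)|² = (-0.454147)² = 0.206250 (the z-rotation phases have unit modulus)

P=0.2062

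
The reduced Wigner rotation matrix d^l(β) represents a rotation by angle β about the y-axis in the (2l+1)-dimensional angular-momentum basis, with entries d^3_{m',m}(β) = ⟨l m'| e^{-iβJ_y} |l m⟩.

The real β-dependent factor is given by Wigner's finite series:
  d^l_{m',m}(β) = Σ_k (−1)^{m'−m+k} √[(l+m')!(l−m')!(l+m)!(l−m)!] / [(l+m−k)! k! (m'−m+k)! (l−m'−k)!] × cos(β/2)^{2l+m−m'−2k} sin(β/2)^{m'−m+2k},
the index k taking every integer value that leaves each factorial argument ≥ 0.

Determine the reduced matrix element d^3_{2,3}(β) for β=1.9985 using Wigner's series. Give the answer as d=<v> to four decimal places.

d=0.0954

d^3_{2,3}(β=1.9985) via Wigner's sum:
c=cos(1.9985/2)=0.540933, s=sin(1.9985/2)=0.841066; N=√[120·1·720·1]=293.938769
Admissible k: 1..1 (factorial args all ≥0)
  k=1: (−1)^0·293.9388/(120)·0.5409^5·0.8411^1 = +0.095417
d^3_{2,3}(1.9985) = +0.095417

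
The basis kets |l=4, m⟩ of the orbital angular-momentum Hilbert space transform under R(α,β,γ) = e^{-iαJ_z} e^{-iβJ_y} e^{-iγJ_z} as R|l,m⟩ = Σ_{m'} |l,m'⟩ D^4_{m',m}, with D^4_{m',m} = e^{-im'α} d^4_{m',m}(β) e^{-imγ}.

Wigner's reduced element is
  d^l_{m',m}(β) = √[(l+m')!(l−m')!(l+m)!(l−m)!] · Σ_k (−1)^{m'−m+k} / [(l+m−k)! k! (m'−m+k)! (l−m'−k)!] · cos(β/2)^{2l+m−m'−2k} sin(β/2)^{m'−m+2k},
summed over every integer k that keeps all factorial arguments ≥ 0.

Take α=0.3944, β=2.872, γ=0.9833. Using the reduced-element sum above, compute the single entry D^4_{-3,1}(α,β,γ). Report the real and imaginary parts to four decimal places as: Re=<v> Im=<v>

First d^4_{-3,1}(β=2.872), then the phase factors e^{-i(-3)α} and e^{-i(1)γ}:
c=cos(2.872/2)=0.134388, s=sin(2.872/2)=0.990929; N=√[1·5040·120·6]=1904.940944
Admissible k: 4..5 (factorial args all ≥0)
  k=4: (−1)^0·1904.9409/(144)·0.1344^4·0.9909^4 = +0.004160
  k=5: (−1)^1·1904.9409/(240)·0.1344^2·0.9909^6 = -0.135722
d^4_{-3,1}(2.872) = +0.004160 -0.135722 = -0.131561
D = (+0.377964+0.925820i)·(-0.131561)·(+0.554279-0.832331i) = -0.128941-0.026124i

Re=-0.1289 Im=-0.0261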